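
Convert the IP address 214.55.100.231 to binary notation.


214 = 11010110
55 = 00110111
100 = 01100100
231 = 11100111
Binary: 11010110.00110111.01100100.11100111


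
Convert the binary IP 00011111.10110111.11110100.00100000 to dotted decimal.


00011111 = 31
10110111 = 183
11110100 = 244
00100000 = 32
IP: 31.183.244.32


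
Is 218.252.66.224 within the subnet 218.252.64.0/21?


Subnet network: 218.252.64.0
Test IP AND mask: 218.252.64.0
Yes, 218.252.66.224 is in 218.252.64.0/21


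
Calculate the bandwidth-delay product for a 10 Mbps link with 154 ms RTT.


BDP = bandwidth * RTT
= 10 Mbps * 154 ms
= 10 * 1e6 * 154 / 1000 bits
= 1540000 bits
= 192500 bytes
= 187.9883 KB
BDP = 1540000 bits (192500 bytes)


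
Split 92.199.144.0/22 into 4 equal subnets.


New prefix = 22 + 2 = 24
Each subnet has 256 addresses
  92.199.144.0/24
  92.199.145.0/24
  92.199.146.0/24
  92.199.147.0/24
Subnets: 92.199.144.0/24, 92.199.145.0/24, 92.199.146.0/24, 92.199.147.0/24


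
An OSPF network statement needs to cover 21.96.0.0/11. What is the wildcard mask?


Subnet mask: 255.224.0.0
Wildcard = 255.255.255.255 - subnet mask
255 - 255 = 0
255 - 224 = 31
255 - 0 = 255
255 - 0 = 255
Wildcard: 0.31.255.255


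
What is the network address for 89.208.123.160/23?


IP:   01011001.11010000.01111011.10100000
Mask: 11111111.11111111.11111110.00000000
AND operation:
Net:  01011001.11010000.01111010.00000000
Network: 89.208.122.0/23


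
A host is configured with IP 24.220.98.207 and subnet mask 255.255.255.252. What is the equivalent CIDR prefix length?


Binary: 11111111.11111111.11111111.11111100
Count leading 1s
Prefix: /30


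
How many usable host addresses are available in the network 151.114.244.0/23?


Host bits = 32 - 23 = 9
Total addresses = 2^9 = 512
Usable = total - 2 (network and broadcast)
Usable hosts: 510


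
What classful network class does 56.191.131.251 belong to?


First octet: 56
Binary: 00111000
0xxxxxxx -> Class A (1-126)
Class A, default mask 255.0.0.0 (/8)


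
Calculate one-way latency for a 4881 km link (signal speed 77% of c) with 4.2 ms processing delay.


Speed = 0.77 * 3e5 km/s = 231000 km/s
Propagation delay = 4881 / 231000 = 0.0211 s = 21.1299 ms
Processing delay = 4.2 ms
Total one-way latency = 25.3299 ms


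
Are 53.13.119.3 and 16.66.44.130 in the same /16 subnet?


Mask: 255.255.0.0
53.13.119.3 AND mask = 53.13.0.0
16.66.44.130 AND mask = 16.66.0.0
No, different subnets (53.13.0.0 vs 16.66.0.0)


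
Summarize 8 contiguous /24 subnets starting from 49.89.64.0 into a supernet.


Original prefix: /24
Number of subnets: 8 = 2^3
New prefix = 24 - 3 = 21
Supernet: 49.89.64.0/21


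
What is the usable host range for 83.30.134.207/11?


Network: 83.0.0.0
Broadcast: 83.31.255.255
First usable = network + 1
Last usable = broadcast - 1
Range: 83.0.0.1 to 83.31.255.254


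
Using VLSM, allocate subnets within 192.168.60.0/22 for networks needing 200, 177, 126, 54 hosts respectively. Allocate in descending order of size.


200 hosts -> /24 (254 usable): 192.168.60.0/24
177 hosts -> /24 (254 usable): 192.168.61.0/24
126 hosts -> /25 (126 usable): 192.168.62.0/25
54 hosts -> /26 (62 usable): 192.168.62.128/26
Allocation: 192.168.60.0/24 (200 hosts, 254 usable); 192.168.61.0/24 (177 hosts, 254 usable); 192.168.62.0/25 (126 hosts, 126 usable); 192.168.62.128/26 (54 hosts, 62 usable)


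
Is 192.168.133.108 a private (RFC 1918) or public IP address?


RFC 1918 private ranges:
  10.0.0.0/8 (10.0.0.0 - 10.255.255.255)
  172.16.0.0/12 (172.16.0.0 - 172.31.255.255)
  192.168.0.0/16 (192.168.0.0 - 192.168.255.255)
Private (in 192.168.0.0/16)


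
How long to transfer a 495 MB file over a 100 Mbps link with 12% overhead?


Effective throughput = 100 * (1 - 12/100) = 88 Mbps
File size in Mb = 495 * 8 = 3960 Mb
Time = 3960 / 88
Time = 45 seconds


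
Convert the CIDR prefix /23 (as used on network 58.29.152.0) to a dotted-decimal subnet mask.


/23 means 23 network bits, 9 host bits
Binary: 11111111111111111111111000000000
Mask: 255.255.254.0


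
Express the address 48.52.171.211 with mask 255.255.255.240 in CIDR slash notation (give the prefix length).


Binary: 11111111.11111111.11111111.11110000
Count leading 1s
Prefix: /28


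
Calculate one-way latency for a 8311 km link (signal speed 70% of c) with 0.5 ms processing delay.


Speed = 0.7 * 3e5 km/s = 210000 km/s
Propagation delay = 8311 / 210000 = 0.0396 s = 39.5762 ms
Processing delay = 0.5 ms
Total one-way latency = 40.0762 ms


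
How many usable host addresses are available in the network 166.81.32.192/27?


Host bits = 32 - 27 = 5
Total addresses = 2^5 = 32
Usable = total - 2 (network and broadcast)
Usable hosts: 30


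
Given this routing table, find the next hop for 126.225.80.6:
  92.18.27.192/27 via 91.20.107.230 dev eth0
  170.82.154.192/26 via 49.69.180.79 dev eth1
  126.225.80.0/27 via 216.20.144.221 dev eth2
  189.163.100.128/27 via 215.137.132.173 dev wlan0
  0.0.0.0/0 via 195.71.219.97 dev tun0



Longest prefix match for 126.225.80.6:
  /27 92.18.27.192: no
  /26 170.82.154.192: no
  /27 126.225.80.0: MATCH
  /27 189.163.100.128: no
  /0 0.0.0.0: MATCH
Selected: next-hop 216.20.144.221 via eth2 (matched /27)


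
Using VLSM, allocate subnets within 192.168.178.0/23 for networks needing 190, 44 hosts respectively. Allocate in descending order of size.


190 hosts -> /24 (254 usable): 192.168.178.0/24
44 hosts -> /26 (62 usable): 192.168.179.0/26
Allocation: 192.168.178.0/24 (190 hosts, 254 usable); 192.168.179.0/26 (44 hosts, 62 usable)


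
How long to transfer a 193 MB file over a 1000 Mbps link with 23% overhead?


Effective throughput = 1000 * (1 - 23/100) = 770 Mbps
File size in Mb = 193 * 8 = 1544 Mb
Time = 1544 / 770
Time = 2.0052 seconds


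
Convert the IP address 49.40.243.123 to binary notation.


49 = 00110001
40 = 00101000
243 = 11110011
123 = 01111011
Binary: 00110001.00101000.11110011.01111011


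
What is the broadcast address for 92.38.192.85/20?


Network: 92.38.192.0/20
Host bits = 12
Set all host bits to 1:
Broadcast: 92.38.207.255


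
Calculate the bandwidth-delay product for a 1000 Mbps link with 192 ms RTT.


BDP = bandwidth * RTT
= 1000 Mbps * 192 ms
= 1000 * 1e6 * 192 / 1000 bits
= 192000000 bits
= 24000000 bytes
= 23437.5 KB
BDP = 192000000 bits (24000000 bytes)


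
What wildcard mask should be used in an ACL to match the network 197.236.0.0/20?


Subnet mask: 255.255.240.0
Wildcard = 255.255.255.255 - subnet mask
255 - 255 = 0
255 - 255 = 0
255 - 240 = 15
255 - 0 = 255
Wildcard: 0.0.15.255


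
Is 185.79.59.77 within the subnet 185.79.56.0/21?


Subnet network: 185.79.56.0
Test IP AND mask: 185.79.56.0
Yes, 185.79.59.77 is in 185.79.56.0/21


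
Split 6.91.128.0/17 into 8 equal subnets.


New prefix = 17 + 3 = 20
Each subnet has 4096 addresses
  6.91.128.0/20
  6.91.144.0/20
  6.91.160.0/20
  6.91.176.0/20
  6.91.192.0/20
  6.91.208.0/20
  6.91.224.0/20
  6.91.240.0/20
Subnets: 6.91.128.0/20, 6.91.144.0/20, 6.91.160.0/20, 6.91.176.0/20, 6.91.192.0/20, 6.91.208.0/20, 6.91.224.0/20, 6.91.240.0/20


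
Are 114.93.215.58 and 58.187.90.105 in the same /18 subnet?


Mask: 255.255.192.0
114.93.215.58 AND mask = 114.93.192.0
58.187.90.105 AND mask = 58.187.64.0
No, different subnets (114.93.192.0 vs 58.187.64.0)


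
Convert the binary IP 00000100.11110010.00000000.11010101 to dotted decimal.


00000100 = 4
11110010 = 242
00000000 = 0
11010101 = 213
IP: 4.242.0.213


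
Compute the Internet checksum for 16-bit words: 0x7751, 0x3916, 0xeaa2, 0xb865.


Sum all words (with carry folding):
+ 0x7751 = 0x7751
+ 0x3916 = 0xb067
+ 0xeaa2 = 0x9b0a
+ 0xb865 = 0x5370
One's complement: ~0x5370
Checksum = 0xac8f


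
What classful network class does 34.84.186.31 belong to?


First octet: 34
Binary: 00100010
0xxxxxxx -> Class A (1-126)
Class A, default mask 255.0.0.0 (/8)


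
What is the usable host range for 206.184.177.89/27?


Network: 206.184.177.64
Broadcast: 206.184.177.95
First usable = network + 1
Last usable = broadcast - 1
Range: 206.184.177.65 to 206.184.177.94


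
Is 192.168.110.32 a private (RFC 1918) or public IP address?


RFC 1918 private ranges:
  10.0.0.0/8 (10.0.0.0 - 10.255.255.255)
  172.16.0.0/12 (172.16.0.0 - 172.31.255.255)
  192.168.0.0/16 (192.168.0.0 - 192.168.255.255)
Private (in 192.168.0.0/16)


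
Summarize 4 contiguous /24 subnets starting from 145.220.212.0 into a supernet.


Original prefix: /24
Number of subnets: 4 = 2^2
New prefix = 24 - 2 = 22
Supernet: 145.220.212.0/22


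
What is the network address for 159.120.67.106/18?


IP:   10011111.01111000.01000011.01101010
Mask: 11111111.11111111.11000000.00000000
AND operation:
Net:  10011111.01111000.01000000.00000000
Network: 159.120.64.0/18


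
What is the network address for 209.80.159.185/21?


IP:   11010001.01010000.10011111.10111001
Mask: 11111111.11111111.11111000.00000000
AND operation:
Net:  11010001.01010000.10011000.00000000
Network: 209.80.152.0/21


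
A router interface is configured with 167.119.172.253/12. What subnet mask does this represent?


/12 means 12 network bits, 20 host bits
Binary: 11111111111100000000000000000000
Mask: 255.240.0.0


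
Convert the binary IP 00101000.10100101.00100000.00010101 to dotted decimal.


00101000 = 40
10100101 = 165
00100000 = 32
00010101 = 21
IP: 40.165.32.21


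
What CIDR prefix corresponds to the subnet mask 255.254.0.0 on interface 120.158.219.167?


Binary: 11111111.11111110.00000000.00000000
Count leading 1s
Prefix: /15


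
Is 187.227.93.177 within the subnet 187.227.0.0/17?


Subnet network: 187.227.0.0
Test IP AND mask: 187.227.0.0
Yes, 187.227.93.177 is in 187.227.0.0/17


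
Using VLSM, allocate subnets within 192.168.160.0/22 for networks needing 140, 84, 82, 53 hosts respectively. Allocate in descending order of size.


140 hosts -> /24 (254 usable): 192.168.160.0/24
84 hosts -> /25 (126 usable): 192.168.161.0/25
82 hosts -> /25 (126 usable): 192.168.161.128/25
53 hosts -> /26 (62 usable): 192.168.162.0/26
Allocation: 192.168.160.0/24 (140 hosts, 254 usable); 192.168.161.0/25 (84 hosts, 126 usable); 192.168.161.128/25 (82 hosts, 126 usable); 192.168.162.0/26 (53 hosts, 62 usable)


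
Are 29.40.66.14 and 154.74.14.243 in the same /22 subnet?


Mask: 255.255.252.0
29.40.66.14 AND mask = 29.40.64.0
154.74.14.243 AND mask = 154.74.12.0
No, different subnets (29.40.64.0 vs 154.74.12.0)


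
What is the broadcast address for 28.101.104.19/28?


Network: 28.101.104.16/28
Host bits = 4
Set all host bits to 1:
Broadcast: 28.101.104.31


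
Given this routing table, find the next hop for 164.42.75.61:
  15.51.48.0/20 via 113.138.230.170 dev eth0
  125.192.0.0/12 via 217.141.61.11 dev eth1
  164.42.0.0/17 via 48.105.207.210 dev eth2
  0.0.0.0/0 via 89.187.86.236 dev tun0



Longest prefix match for 164.42.75.61:
  /20 15.51.48.0: no
  /12 125.192.0.0: no
  /17 164.42.0.0: MATCH
  /0 0.0.0.0: MATCH
Selected: next-hop 48.105.207.210 via eth2 (matched /17)


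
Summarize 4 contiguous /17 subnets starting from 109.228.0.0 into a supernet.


Original prefix: /17
Number of subnets: 4 = 2^2
New prefix = 17 - 2 = 15
Supernet: 109.228.0.0/15


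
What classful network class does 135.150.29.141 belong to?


First octet: 135
Binary: 10000111
10xxxxxx -> Class B (128-191)
Class B, default mask 255.255.0.0 (/16)


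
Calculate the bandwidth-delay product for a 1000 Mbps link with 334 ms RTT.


BDP = bandwidth * RTT
= 1000 Mbps * 334 ms
= 1000 * 1e6 * 334 / 1000 bits
= 334000000 bits
= 41750000 bytes
= 40771.4844 KB
BDP = 334000000 bits (41750000 bytes)


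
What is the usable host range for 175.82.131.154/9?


Network: 175.0.0.0
Broadcast: 175.127.255.255
First usable = network + 1
Last usable = broadcast - 1
Range: 175.0.0.1 to 175.127.255.254


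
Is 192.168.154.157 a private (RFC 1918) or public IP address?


RFC 1918 private ranges:
  10.0.0.0/8 (10.0.0.0 - 10.255.255.255)
  172.16.0.0/12 (172.16.0.0 - 172.31.255.255)
  192.168.0.0/16 (192.168.0.0 - 192.168.255.255)
Private (in 192.168.0.0/16)


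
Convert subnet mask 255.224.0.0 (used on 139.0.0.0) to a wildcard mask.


Subnet mask: 255.224.0.0
Wildcard = 255.255.255.255 - subnet mask
255 - 255 = 0
255 - 224 = 31
255 - 0 = 255
255 - 0 = 255
Wildcard: 0.31.255.255


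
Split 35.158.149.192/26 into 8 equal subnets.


New prefix = 26 + 3 = 29
Each subnet has 8 addresses
  35.158.149.192/29
  35.158.149.200/29
  35.158.149.208/29
  35.158.149.216/29
  35.158.149.224/29
  35.158.149.232/29
  35.158.149.240/29
  35.158.149.248/29
Subnets: 35.158.149.192/29, 35.158.149.200/29, 35.158.149.208/29, 35.158.149.216/29, 35.158.149.224/29, 35.158.149.232/29, 35.158.149.240/29, 35.158.149.248/29


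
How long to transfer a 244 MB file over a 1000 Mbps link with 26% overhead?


Effective throughput = 1000 * (1 - 26/100) = 740 Mbps
File size in Mb = 244 * 8 = 1952 Mb
Time = 1952 / 740
Time = 2.6378 seconds


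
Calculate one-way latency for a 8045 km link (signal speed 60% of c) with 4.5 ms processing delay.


Speed = 0.6 * 3e5 km/s = 180000 km/s
Propagation delay = 8045 / 180000 = 0.0447 s = 44.6944 ms
Processing delay = 4.5 ms
Total one-way latency = 49.1944 ms


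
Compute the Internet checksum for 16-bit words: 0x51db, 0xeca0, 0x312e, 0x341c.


Sum all words (with carry folding):
+ 0x51db = 0x51db
+ 0xeca0 = 0x3e7c
+ 0x312e = 0x6faa
+ 0x341c = 0xa3c6
One's complement: ~0xa3c6
Checksum = 0x5c39


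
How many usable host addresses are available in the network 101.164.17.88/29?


Host bits = 32 - 29 = 3
Total addresses = 2^3 = 8
Usable = total - 2 (network and broadcast)
Usable hosts: 6


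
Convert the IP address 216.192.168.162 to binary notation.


216 = 11011000
192 = 11000000
168 = 10101000
162 = 10100010
Binary: 11011000.11000000.10101000.10100010


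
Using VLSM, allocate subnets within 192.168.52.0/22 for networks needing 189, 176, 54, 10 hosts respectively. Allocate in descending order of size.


189 hosts -> /24 (254 usable): 192.168.52.0/24
176 hosts -> /24 (254 usable): 192.168.53.0/24
54 hosts -> /26 (62 usable): 192.168.54.0/26
10 hosts -> /28 (14 usable): 192.168.54.64/28
Allocation: 192.168.52.0/24 (189 hosts, 254 usable); 192.168.53.0/24 (176 hosts, 254 usable); 192.168.54.0/26 (54 hosts, 62 usable); 192.168.54.64/28 (10 hosts, 14 usable)


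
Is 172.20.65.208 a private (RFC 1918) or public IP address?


RFC 1918 private ranges:
  10.0.0.0/8 (10.0.0.0 - 10.255.255.255)
  172.16.0.0/12 (172.16.0.0 - 172.31.255.255)
  192.168.0.0/16 (192.168.0.0 - 192.168.255.255)
Private (in 172.16.0.0/12)


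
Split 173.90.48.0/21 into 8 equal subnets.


New prefix = 21 + 3 = 24
Each subnet has 256 addresses
  173.90.48.0/24
  173.90.49.0/24
  173.90.50.0/24
  173.90.51.0/24
  173.90.52.0/24
  173.90.53.0/24
  173.90.54.0/24
  173.90.55.0/24
Subnets: 173.90.48.0/24, 173.90.49.0/24, 173.90.50.0/24, 173.90.51.0/24, 173.90.52.0/24, 173.90.53.0/24, 173.90.54.0/24, 173.90.55.0/24


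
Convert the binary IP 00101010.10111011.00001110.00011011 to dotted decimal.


00101010 = 42
10111011 = 187
00001110 = 14
00011011 = 27
IP: 42.187.14.27


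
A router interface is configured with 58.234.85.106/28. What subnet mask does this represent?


/28 means 28 network bits, 4 host bits
Binary: 11111111111111111111111111110000
Mask: 255.255.255.240


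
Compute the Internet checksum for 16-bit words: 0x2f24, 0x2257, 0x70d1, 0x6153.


Sum all words (with carry folding):
+ 0x2f24 = 0x2f24
+ 0x2257 = 0x517b
+ 0x70d1 = 0xc24c
+ 0x6153 = 0x23a0
One's complement: ~0x23a0
Checksum = 0xdc5f


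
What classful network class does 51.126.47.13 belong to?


First octet: 51
Binary: 00110011
0xxxxxxx -> Class A (1-126)
Class A, default mask 255.0.0.0 (/8)


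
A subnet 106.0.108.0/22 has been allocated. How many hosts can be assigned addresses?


Host bits = 32 - 22 = 10
Total addresses = 2^10 = 1024
Usable = total - 2 (network and broadcast)
Usable hosts: 1022


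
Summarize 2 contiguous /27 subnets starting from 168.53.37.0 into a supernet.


Original prefix: /27
Number of subnets: 2 = 2^1
New prefix = 27 - 1 = 26
Supernet: 168.53.37.0/26


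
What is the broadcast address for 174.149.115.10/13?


Network: 174.144.0.0/13
Host bits = 19
Set all host bits to 1:
Broadcast: 174.151.255.255


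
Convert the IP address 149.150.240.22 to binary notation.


149 = 10010101
150 = 10010110
240 = 11110000
22 = 00010110
Binary: 10010101.10010110.11110000.00010110


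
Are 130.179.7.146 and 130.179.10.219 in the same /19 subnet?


Mask: 255.255.224.0
130.179.7.146 AND mask = 130.179.0.0
130.179.10.219 AND mask = 130.179.0.0
Yes, same subnet (130.179.0.0)


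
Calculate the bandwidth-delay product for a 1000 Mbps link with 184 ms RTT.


BDP = bandwidth * RTT
= 1000 Mbps * 184 ms
= 1000 * 1e6 * 184 / 1000 bits
= 184000000 bits
= 23000000 bytes
= 22460.9375 KB
BDP = 184000000 bits (23000000 bytes)


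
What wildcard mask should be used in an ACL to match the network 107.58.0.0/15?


Subnet mask: 255.254.0.0
Wildcard = 255.255.255.255 - subnet mask
255 - 255 = 0
255 - 254 = 1
255 - 0 = 255
255 - 0 = 255
Wildcard: 0.1.255.255


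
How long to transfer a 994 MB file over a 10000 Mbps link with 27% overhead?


Effective throughput = 10000 * (1 - 27/100) = 7300 Mbps
File size in Mb = 994 * 8 = 7952 Mb
Time = 7952 / 7300
Time = 1.0893 seconds


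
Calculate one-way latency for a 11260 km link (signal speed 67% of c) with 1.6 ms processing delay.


Speed = 0.67 * 3e5 km/s = 201000 km/s
Propagation delay = 11260 / 201000 = 0.056 s = 56.0199 ms
Processing delay = 1.6 ms
Total one-way latency = 57.6199 ms


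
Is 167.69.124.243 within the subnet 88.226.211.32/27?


Subnet network: 88.226.211.32
Test IP AND mask: 167.69.124.224
No, 167.69.124.243 is not in 88.226.211.32/27


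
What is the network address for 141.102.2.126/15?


IP:   10001101.01100110.00000010.01111110
Mask: 11111111.11111110.00000000.00000000
AND operation:
Net:  10001101.01100110.00000000.00000000
Network: 141.102.0.0/15


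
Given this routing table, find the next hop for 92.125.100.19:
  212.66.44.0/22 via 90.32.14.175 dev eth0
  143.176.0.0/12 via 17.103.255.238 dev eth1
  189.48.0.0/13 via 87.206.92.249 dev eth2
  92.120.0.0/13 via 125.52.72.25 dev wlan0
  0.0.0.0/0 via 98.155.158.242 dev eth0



Longest prefix match for 92.125.100.19:
  /22 212.66.44.0: no
  /12 143.176.0.0: no
  /13 189.48.0.0: no
  /13 92.120.0.0: MATCH
  /0 0.0.0.0: MATCH
Selected: next-hop 125.52.72.25 via wlan0 (matched /13)


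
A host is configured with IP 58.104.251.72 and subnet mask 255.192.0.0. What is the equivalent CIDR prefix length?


Binary: 11111111.11000000.00000000.00000000
Count leading 1s
Prefix: /10


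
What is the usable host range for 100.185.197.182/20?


Network: 100.185.192.0
Broadcast: 100.185.207.255
First usable = network + 1
Last usable = broadcast - 1
Range: 100.185.192.1 to 100.185.207.254


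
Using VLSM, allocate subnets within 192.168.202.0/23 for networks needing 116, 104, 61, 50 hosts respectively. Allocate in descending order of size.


116 hosts -> /25 (126 usable): 192.168.202.0/25
104 hosts -> /25 (126 usable): 192.168.202.128/25
61 hosts -> /26 (62 usable): 192.168.203.0/26
50 hosts -> /26 (62 usable): 192.168.203.64/26
Allocation: 192.168.202.0/25 (116 hosts, 126 usable); 192.168.202.128/25 (104 hosts, 126 usable); 192.168.203.0/26 (61 hosts, 62 usable); 192.168.203.64/26 (50 hosts, 62 usable)


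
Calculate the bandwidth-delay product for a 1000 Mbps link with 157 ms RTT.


BDP = bandwidth * RTT
= 1000 Mbps * 157 ms
= 1000 * 1e6 * 157 / 1000 bits
= 157000000 bits
= 19625000 bytes
= 19165.0391 KB
BDP = 157000000 bits (19625000 bytes)


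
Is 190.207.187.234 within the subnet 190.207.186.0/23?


Subnet network: 190.207.186.0
Test IP AND mask: 190.207.186.0
Yes, 190.207.187.234 is in 190.207.186.0/23


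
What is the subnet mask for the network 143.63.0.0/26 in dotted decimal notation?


/26 means 26 network bits, 6 host bits
Binary: 11111111111111111111111111000000
Mask: 255.255.255.192


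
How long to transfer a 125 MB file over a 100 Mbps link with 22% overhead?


Effective throughput = 100 * (1 - 22/100) = 78 Mbps
File size in Mb = 125 * 8 = 1000 Mb
Time = 1000 / 78
Time = 12.8205 seconds


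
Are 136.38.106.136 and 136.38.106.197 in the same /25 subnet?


Mask: 255.255.255.128
136.38.106.136 AND mask = 136.38.106.128
136.38.106.197 AND mask = 136.38.106.128
Yes, same subnet (136.38.106.128)


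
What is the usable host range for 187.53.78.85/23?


Network: 187.53.78.0
Broadcast: 187.53.79.255
First usable = network + 1
Last usable = broadcast - 1
Range: 187.53.78.1 to 187.53.79.254


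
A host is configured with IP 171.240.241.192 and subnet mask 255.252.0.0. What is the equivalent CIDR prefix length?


Binary: 11111111.11111100.00000000.00000000
Count leading 1s
Prefix: /14


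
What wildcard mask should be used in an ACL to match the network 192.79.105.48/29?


Subnet mask: 255.255.255.248
Wildcard = 255.255.255.255 - subnet mask
255 - 255 = 0
255 - 255 = 0
255 - 255 = 0
255 - 248 = 7
Wildcard: 0.0.0.7


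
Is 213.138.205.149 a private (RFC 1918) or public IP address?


RFC 1918 private ranges:
  10.0.0.0/8 (10.0.0.0 - 10.255.255.255)
  172.16.0.0/12 (172.16.0.0 - 172.31.255.255)
  192.168.0.0/16 (192.168.0.0 - 192.168.255.255)
Public (not in any RFC 1918 range)


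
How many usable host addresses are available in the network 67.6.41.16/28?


Host bits = 32 - 28 = 4
Total addresses = 2^4 = 16
Usable = total - 2 (network and broadcast)
Usable hosts: 14


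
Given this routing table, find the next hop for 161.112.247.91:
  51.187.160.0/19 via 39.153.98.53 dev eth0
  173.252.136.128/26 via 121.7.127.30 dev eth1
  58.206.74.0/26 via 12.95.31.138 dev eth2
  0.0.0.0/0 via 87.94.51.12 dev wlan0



Longest prefix match for 161.112.247.91:
  /19 51.187.160.0: no
  /26 173.252.136.128: no
  /26 58.206.74.0: no
  /0 0.0.0.0: MATCH
Selected: next-hop 87.94.51.12 via wlan0 (matched /0)


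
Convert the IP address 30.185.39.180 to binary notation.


30 = 00011110
185 = 10111001
39 = 00100111
180 = 10110100
Binary: 00011110.10111001.00100111.10110100


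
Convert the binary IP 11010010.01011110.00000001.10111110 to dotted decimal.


11010010 = 210
01011110 = 94
00000001 = 1
10111110 = 190
IP: 210.94.1.190


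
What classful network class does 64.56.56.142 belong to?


First octet: 64
Binary: 01000000
0xxxxxxx -> Class A (1-126)
Class A, default mask 255.0.0.0 (/8)


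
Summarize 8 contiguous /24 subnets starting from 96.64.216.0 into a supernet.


Original prefix: /24
Number of subnets: 8 = 2^3
New prefix = 24 - 3 = 21
Supernet: 96.64.216.0/21


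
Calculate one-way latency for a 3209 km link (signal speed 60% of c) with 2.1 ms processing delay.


Speed = 0.6 * 3e5 km/s = 180000 km/s
Propagation delay = 3209 / 180000 = 0.0178 s = 17.8278 ms
Processing delay = 2.1 ms
Total one-way latency = 19.9278 ms


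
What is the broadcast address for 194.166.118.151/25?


Network: 194.166.118.128/25
Host bits = 7
Set all host bits to 1:
Broadcast: 194.166.118.255


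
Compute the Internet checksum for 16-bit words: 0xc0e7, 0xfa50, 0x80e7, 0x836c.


Sum all words (with carry folding):
+ 0xc0e7 = 0xc0e7
+ 0xfa50 = 0xbb38
+ 0x80e7 = 0x3c20
+ 0x836c = 0xbf8c
One's complement: ~0xbf8c
Checksum = 0x4073


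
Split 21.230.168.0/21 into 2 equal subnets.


New prefix = 21 + 1 = 22
Each subnet has 1024 addresses
  21.230.168.0/22
  21.230.172.0/22
Subnets: 21.230.168.0/22, 21.230.172.0/22


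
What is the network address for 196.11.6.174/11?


IP:   11000100.00001011.00000110.10101110
Mask: 11111111.11100000.00000000.00000000
AND operation:
Net:  11000100.00000000.00000000.00000000
Network: 196.0.0.0/11


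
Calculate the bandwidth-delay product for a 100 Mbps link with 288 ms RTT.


BDP = bandwidth * RTT
= 100 Mbps * 288 ms
= 100 * 1e6 * 288 / 1000 bits
= 28800000 bits
= 3600000 bytes
= 3515.625 KB
BDP = 28800000 bits (3600000 bytes)


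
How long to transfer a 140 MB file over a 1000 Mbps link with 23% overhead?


Effective throughput = 1000 * (1 - 23/100) = 770 Mbps
File size in Mb = 140 * 8 = 1120 Mb
Time = 1120 / 770
Time = 1.4545 seconds


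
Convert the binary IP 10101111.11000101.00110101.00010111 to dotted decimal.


10101111 = 175
11000101 = 197
00110101 = 53
00010111 = 23
IP: 175.197.53.23


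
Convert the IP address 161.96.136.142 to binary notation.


161 = 10100001
96 = 01100000
136 = 10001000
142 = 10001110
Binary: 10100001.01100000.10001000.10001110


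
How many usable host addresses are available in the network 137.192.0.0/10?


Host bits = 32 - 10 = 22
Total addresses = 2^22 = 4194304
Usable = total - 2 (network and broadcast)
Usable hosts: 4194302


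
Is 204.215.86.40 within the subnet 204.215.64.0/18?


Subnet network: 204.215.64.0
Test IP AND mask: 204.215.64.0
Yes, 204.215.86.40 is in 204.215.64.0/18


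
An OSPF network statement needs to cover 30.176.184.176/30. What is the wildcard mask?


Subnet mask: 255.255.255.252
Wildcard = 255.255.255.255 - subnet mask
255 - 255 = 0
255 - 255 = 0
255 - 255 = 0
255 - 252 = 3
Wildcard: 0.0.0.3


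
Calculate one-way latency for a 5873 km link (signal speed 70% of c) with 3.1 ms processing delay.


Speed = 0.7 * 3e5 km/s = 210000 km/s
Propagation delay = 5873 / 210000 = 0.028 s = 27.9667 ms
Processing delay = 3.1 ms
Total one-way latency = 31.0667 ms


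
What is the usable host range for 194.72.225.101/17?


Network: 194.72.128.0
Broadcast: 194.72.255.255
First usable = network + 1
Last usable = broadcast - 1
Range: 194.72.128.1 to 194.72.255.254


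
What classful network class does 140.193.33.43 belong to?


First octet: 140
Binary: 10001100
10xxxxxx -> Class B (128-191)
Class B, default mask 255.255.0.0 (/16)


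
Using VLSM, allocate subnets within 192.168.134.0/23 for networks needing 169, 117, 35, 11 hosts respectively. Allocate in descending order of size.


169 hosts -> /24 (254 usable): 192.168.134.0/24
117 hosts -> /25 (126 usable): 192.168.135.0/25
35 hosts -> /26 (62 usable): 192.168.135.128/26
11 hosts -> /28 (14 usable): 192.168.135.192/28
Allocation: 192.168.134.0/24 (169 hosts, 254 usable); 192.168.135.0/25 (117 hosts, 126 usable); 192.168.135.128/26 (35 hosts, 62 usable); 192.168.135.192/28 (11 hosts, 14 usable)


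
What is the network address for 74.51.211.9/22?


IP:   01001010.00110011.11010011.00001001
Mask: 11111111.11111111.11111100.00000000
AND operation:
Net:  01001010.00110011.11010000.00000000
Network: 74.51.208.0/22


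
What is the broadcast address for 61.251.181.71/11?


Network: 61.224.0.0/11
Host bits = 21
Set all host bits to 1:
Broadcast: 61.255.255.255


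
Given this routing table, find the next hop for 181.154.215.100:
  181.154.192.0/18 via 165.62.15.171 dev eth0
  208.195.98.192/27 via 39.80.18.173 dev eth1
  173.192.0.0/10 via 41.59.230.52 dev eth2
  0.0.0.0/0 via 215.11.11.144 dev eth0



Longest prefix match for 181.154.215.100:
  /18 181.154.192.0: MATCH
  /27 208.195.98.192: no
  /10 173.192.0.0: no
  /0 0.0.0.0: MATCH
Selected: next-hop 165.62.15.171 via eth0 (matched /18)


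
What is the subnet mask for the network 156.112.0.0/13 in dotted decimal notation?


/13 means 13 network bits, 19 host bits
Binary: 11111111111110000000000000000000
Mask: 255.248.0.0


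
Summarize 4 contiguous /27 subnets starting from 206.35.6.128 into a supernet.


Original prefix: /27
Number of subnets: 4 = 2^2
New prefix = 27 - 2 = 25
Supernet: 206.35.6.128/25


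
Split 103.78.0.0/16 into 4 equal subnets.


New prefix = 16 + 2 = 18
Each subnet has 16384 addresses
  103.78.0.0/18
  103.78.64.0/18
  103.78.128.0/18
  103.78.192.0/18
Subnets: 103.78.0.0/18, 103.78.64.0/18, 103.78.128.0/18, 103.78.192.0/18


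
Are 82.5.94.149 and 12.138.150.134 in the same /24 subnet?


Mask: 255.255.255.0
82.5.94.149 AND mask = 82.5.94.0
12.138.150.134 AND mask = 12.138.150.0
No, different subnets (82.5.94.0 vs 12.138.150.0)


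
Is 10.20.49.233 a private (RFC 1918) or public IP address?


RFC 1918 private ranges:
  10.0.0.0/8 (10.0.0.0 - 10.255.255.255)
  172.16.0.0/12 (172.16.0.0 - 172.31.255.255)
  192.168.0.0/16 (192.168.0.0 - 192.168.255.255)
Private (in 10.0.0.0/8)


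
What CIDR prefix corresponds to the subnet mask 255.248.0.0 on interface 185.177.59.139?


Binary: 11111111.11111000.00000000.00000000
Count leading 1s
Prefix: /13


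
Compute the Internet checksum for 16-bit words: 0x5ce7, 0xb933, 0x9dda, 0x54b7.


Sum all words (with carry folding):
+ 0x5ce7 = 0x5ce7
+ 0xb933 = 0x161b
+ 0x9dda = 0xb3f5
+ 0x54b7 = 0x08ad
One's complement: ~0x08ad
Checksum = 0xf752


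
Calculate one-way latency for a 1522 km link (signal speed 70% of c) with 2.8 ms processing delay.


Speed = 0.7 * 3e5 km/s = 210000 km/s
Propagation delay = 1522 / 210000 = 0.0072 s = 7.2476 ms
Processing delay = 2.8 ms
Total one-way latency = 10.0476 ms


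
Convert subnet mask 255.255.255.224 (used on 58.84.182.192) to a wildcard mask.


Subnet mask: 255.255.255.224
Wildcard = 255.255.255.255 - subnet mask
255 - 255 = 0
255 - 255 = 0
255 - 255 = 0
255 - 224 = 31
Wildcard: 0.0.0.31


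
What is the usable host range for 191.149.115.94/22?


Network: 191.149.112.0
Broadcast: 191.149.115.255
First usable = network + 1
Last usable = broadcast - 1
Range: 191.149.112.1 to 191.149.115.254


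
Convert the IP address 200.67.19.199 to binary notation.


200 = 11001000
67 = 01000011
19 = 00010011
199 = 11000111
Binary: 11001000.01000011.00010011.11000111


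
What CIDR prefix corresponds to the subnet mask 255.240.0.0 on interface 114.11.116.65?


Binary: 11111111.11110000.00000000.00000000
Count leading 1s
Prefix: /12


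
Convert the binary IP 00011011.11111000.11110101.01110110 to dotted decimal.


00011011 = 27
11111000 = 248
11110101 = 245
01110110 = 118
IP: 27.248.245.118


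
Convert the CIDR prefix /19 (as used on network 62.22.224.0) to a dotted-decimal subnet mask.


/19 means 19 network bits, 13 host bits
Binary: 11111111111111111110000000000000
Mask: 255.255.224.0


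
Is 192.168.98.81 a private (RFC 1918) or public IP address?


RFC 1918 private ranges:
  10.0.0.0/8 (10.0.0.0 - 10.255.255.255)
  172.16.0.0/12 (172.16.0.0 - 172.31.255.255)
  192.168.0.0/16 (192.168.0.0 - 192.168.255.255)
Private (in 192.168.0.0/16)


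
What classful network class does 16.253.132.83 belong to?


First octet: 16
Binary: 00010000
0xxxxxxx -> Class A (1-126)
Class A, default mask 255.0.0.0 (/8)


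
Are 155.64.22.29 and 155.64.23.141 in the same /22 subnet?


Mask: 255.255.252.0
155.64.22.29 AND mask = 155.64.20.0
155.64.23.141 AND mask = 155.64.20.0
Yes, same subnet (155.64.20.0)


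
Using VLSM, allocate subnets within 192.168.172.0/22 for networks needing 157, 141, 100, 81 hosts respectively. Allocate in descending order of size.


157 hosts -> /24 (254 usable): 192.168.172.0/24
141 hosts -> /24 (254 usable): 192.168.173.0/24
100 hosts -> /25 (126 usable): 192.168.174.0/25
81 hosts -> /25 (126 usable): 192.168.174.128/25
Allocation: 192.168.172.0/24 (157 hosts, 254 usable); 192.168.173.0/24 (141 hosts, 254 usable); 192.168.174.0/25 (100 hosts, 126 usable); 192.168.174.128/25 (81 hosts, 126 usable)


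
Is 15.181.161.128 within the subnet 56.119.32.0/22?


Subnet network: 56.119.32.0
Test IP AND mask: 15.181.160.0
No, 15.181.161.128 is not in 56.119.32.0/22


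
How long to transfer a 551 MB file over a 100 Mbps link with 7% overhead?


Effective throughput = 100 * (1 - 7/100) = 93 Mbps
File size in Mb = 551 * 8 = 4408 Mb
Time = 4408 / 93
Time = 47.3978 seconds


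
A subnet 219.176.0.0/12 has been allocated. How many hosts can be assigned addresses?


Host bits = 32 - 12 = 20
Total addresses = 2^20 = 1048576
Usable = total - 2 (network and broadcast)
Usable hosts: 1048574


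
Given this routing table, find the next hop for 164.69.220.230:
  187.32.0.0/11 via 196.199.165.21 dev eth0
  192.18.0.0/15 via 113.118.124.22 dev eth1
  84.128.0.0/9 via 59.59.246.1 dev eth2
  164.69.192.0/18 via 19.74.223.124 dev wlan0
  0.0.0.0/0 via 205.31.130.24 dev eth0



Longest prefix match for 164.69.220.230:
  /11 187.32.0.0: no
  /15 192.18.0.0: no
  /9 84.128.0.0: no
  /18 164.69.192.0: MATCH
  /0 0.0.0.0: MATCH
Selected: next-hop 19.74.223.124 via wlan0 (matched /18)


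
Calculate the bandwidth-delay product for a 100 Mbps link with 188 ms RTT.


BDP = bandwidth * RTT
= 100 Mbps * 188 ms
= 100 * 1e6 * 188 / 1000 bits
= 18800000 bits
= 2350000 bytes
= 2294.9219 KB
BDP = 18800000 bits (2350000 bytes)


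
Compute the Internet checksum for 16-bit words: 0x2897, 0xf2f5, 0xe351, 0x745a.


Sum all words (with carry folding):
+ 0x2897 = 0x2897
+ 0xf2f5 = 0x1b8d
+ 0xe351 = 0xfede
+ 0x745a = 0x7339
One's complement: ~0x7339
Checksum = 0x8cc6


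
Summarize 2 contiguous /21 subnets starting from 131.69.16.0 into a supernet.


Original prefix: /21
Number of subnets: 2 = 2^1
New prefix = 21 - 1 = 20
Supernet: 131.69.16.0/20


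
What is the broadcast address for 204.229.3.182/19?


Network: 204.229.0.0/19
Host bits = 13
Set all host bits to 1:
Broadcast: 204.229.31.255


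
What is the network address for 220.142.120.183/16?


IP:   11011100.10001110.01111000.10110111
Mask: 11111111.11111111.00000000.00000000
AND operation:
Net:  11011100.10001110.00000000.00000000
Network: 220.142.0.0/16


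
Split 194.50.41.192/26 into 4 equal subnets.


New prefix = 26 + 2 = 28
Each subnet has 16 addresses
  194.50.41.192/28
  194.50.41.208/28
  194.50.41.224/28
  194.50.41.240/28
Subnets: 194.50.41.192/28, 194.50.41.208/28, 194.50.41.224/28, 194.50.41.240/28


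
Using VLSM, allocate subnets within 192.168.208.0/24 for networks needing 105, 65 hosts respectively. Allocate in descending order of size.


105 hosts -> /25 (126 usable): 192.168.208.0/25
65 hosts -> /25 (126 usable): 192.168.208.128/25
Allocation: 192.168.208.0/25 (105 hosts, 126 usable); 192.168.208.128/25 (65 hosts, 126 usable)


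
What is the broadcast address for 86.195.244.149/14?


Network: 86.192.0.0/14
Host bits = 18
Set all host bits to 1:
Broadcast: 86.195.255.255


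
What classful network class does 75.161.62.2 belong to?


First octet: 75
Binary: 01001011
0xxxxxxx -> Class A (1-126)
Class A, default mask 255.0.0.0 (/8)


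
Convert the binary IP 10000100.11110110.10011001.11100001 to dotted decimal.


10000100 = 132
11110110 = 246
10011001 = 153
11100001 = 225
IP: 132.246.153.225


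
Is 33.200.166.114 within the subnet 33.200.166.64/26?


Subnet network: 33.200.166.64
Test IP AND mask: 33.200.166.64
Yes, 33.200.166.114 is in 33.200.166.64/26


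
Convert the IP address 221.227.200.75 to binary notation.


221 = 11011101
227 = 11100011
200 = 11001000
75 = 01001011
Binary: 11011101.11100011.11001000.01001011


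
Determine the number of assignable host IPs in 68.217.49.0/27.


Host bits = 32 - 27 = 5
Total addresses = 2^5 = 32
Usable = total - 2 (network and broadcast)
Usable hosts: 30


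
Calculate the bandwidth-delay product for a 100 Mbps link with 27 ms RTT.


BDP = bandwidth * RTT
= 100 Mbps * 27 ms
= 100 * 1e6 * 27 / 1000 bits
= 2700000 bits
= 337500 bytes
= 329.5898 KB
BDP = 2700000 bits (337500 bytes)


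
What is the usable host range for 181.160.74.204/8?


Network: 181.0.0.0
Broadcast: 181.255.255.255
First usable = network + 1
Last usable = broadcast - 1
Range: 181.0.0.1 to 181.255.255.254


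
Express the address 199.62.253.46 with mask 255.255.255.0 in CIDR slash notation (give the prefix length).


Binary: 11111111.11111111.11111111.00000000
Count leading 1s
Prefix: /24


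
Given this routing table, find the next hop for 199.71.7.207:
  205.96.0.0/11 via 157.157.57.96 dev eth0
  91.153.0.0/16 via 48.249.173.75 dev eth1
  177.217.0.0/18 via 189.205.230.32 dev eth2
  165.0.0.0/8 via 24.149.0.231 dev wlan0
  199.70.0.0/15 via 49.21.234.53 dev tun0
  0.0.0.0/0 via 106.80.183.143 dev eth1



Longest prefix match for 199.71.7.207:
  /11 205.96.0.0: no
  /16 91.153.0.0: no
  /18 177.217.0.0: no
  /8 165.0.0.0: no
  /15 199.70.0.0: MATCH
  /0 0.0.0.0: MATCH
Selected: next-hop 49.21.234.53 via tun0 (matched /15)


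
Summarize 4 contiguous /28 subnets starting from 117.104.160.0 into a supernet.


Original prefix: /28
Number of subnets: 4 = 2^2
New prefix = 28 - 2 = 26
Supernet: 117.104.160.0/26


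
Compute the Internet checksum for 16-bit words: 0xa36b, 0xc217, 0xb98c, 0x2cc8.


Sum all words (with carry folding):
+ 0xa36b = 0xa36b
+ 0xc217 = 0x6583
+ 0xb98c = 0x1f10
+ 0x2cc8 = 0x4bd8
One's complement: ~0x4bd8
Checksum = 0xb427


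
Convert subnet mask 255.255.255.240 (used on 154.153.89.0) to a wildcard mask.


Subnet mask: 255.255.255.240
Wildcard = 255.255.255.255 - subnet mask
255 - 255 = 0
255 - 255 = 0
255 - 255 = 0
255 - 240 = 15
Wildcard: 0.0.0.15


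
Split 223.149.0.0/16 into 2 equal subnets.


New prefix = 16 + 1 = 17
Each subnet has 32768 addresses
  223.149.0.0/17
  223.149.128.0/17
Subnets: 223.149.0.0/17, 223.149.128.0/17


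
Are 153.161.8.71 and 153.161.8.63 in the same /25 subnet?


Mask: 255.255.255.128
153.161.8.71 AND mask = 153.161.8.0
153.161.8.63 AND mask = 153.161.8.0
Yes, same subnet (153.161.8.0)


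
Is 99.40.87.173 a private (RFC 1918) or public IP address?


RFC 1918 private ranges:
  10.0.0.0/8 (10.0.0.0 - 10.255.255.255)
  172.16.0.0/12 (172.16.0.0 - 172.31.255.255)
  192.168.0.0/16 (192.168.0.0 - 192.168.255.255)
Public (not in any RFC 1918 range)


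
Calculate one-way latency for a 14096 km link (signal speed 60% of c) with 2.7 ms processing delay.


Speed = 0.6 * 3e5 km/s = 180000 km/s
Propagation delay = 14096 / 180000 = 0.0783 s = 78.3111 ms
Processing delay = 2.7 ms
Total one-way latency = 81.0111 ms


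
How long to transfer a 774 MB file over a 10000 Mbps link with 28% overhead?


Effective throughput = 10000 * (1 - 28/100) = 7200 Mbps
File size in Mb = 774 * 8 = 6192 Mb
Time = 6192 / 7200
Time = 0.86 seconds


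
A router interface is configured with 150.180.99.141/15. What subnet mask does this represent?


/15 means 15 network bits, 17 host bits
Binary: 11111111111111100000000000000000
Mask: 255.254.0.0


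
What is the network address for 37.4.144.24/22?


IP:   00100101.00000100.10010000.00011000
Mask: 11111111.11111111.11111100.00000000
AND operation:
Net:  00100101.00000100.10010000.00000000
Network: 37.4.144.0/22


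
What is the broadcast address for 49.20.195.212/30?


Network: 49.20.195.212/30
Host bits = 2
Set all host bits to 1:
Broadcast: 49.20.195.215


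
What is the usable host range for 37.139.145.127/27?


Network: 37.139.145.96
Broadcast: 37.139.145.127
First usable = network + 1
Last usable = broadcast - 1
Range: 37.139.145.97 to 37.139.145.126


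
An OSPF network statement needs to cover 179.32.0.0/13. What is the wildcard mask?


Subnet mask: 255.248.0.0
Wildcard = 255.255.255.255 - subnet mask
255 - 255 = 0
255 - 248 = 7
255 - 0 = 255
255 - 0 = 255
Wildcard: 0.7.255.255


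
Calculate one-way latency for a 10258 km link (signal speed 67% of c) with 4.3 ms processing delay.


Speed = 0.67 * 3e5 km/s = 201000 km/s
Propagation delay = 10258 / 201000 = 0.051 s = 51.0348 ms
Processing delay = 4.3 ms
Total one-way latency = 55.3348 ms


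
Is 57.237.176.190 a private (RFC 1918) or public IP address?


RFC 1918 private ranges:
  10.0.0.0/8 (10.0.0.0 - 10.255.255.255)
  172.16.0.0/12 (172.16.0.0 - 172.31.255.255)
  192.168.0.0/16 (192.168.0.0 - 192.168.255.255)
Public (not in any RFC 1918 range)
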